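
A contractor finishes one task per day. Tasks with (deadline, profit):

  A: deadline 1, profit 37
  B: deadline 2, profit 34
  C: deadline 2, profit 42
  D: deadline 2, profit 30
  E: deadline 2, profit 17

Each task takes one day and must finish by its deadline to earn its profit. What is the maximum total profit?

79

Sort by profit descending; place each in the latest free slot ≤ its deadline.
Profit order: C=42 A=37 B=34 D=30 E=17
Assign: C→slot 2, A→slot 1, B skipped, D skipped, E skipped.
Slots: [1:A] [2:C]
Profit = 37 + 42 = 79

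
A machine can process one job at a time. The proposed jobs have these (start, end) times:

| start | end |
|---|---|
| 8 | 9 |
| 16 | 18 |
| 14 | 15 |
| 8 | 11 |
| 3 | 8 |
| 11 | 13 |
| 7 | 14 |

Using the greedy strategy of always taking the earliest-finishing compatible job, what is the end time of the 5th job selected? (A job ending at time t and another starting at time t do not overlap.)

Sorted by end: (3,8)  (8,9)  (8,11)  (11,13)  (7,14)  (14,15)  (16,18)
take (3,8); take (8,9); skip (8,11); take (11,13); take (14,15); take (16,18).
Selected: (3,8) (8,9) (11,13) (14,15) (16,18)

18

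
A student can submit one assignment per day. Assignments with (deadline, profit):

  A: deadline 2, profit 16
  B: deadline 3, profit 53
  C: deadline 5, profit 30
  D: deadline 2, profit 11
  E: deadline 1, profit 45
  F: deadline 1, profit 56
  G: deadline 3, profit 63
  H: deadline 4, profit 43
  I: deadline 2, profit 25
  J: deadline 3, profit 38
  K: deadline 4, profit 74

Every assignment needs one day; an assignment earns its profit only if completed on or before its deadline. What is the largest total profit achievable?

276

Take jobs in profit order; each goes to the latest open slot no later than its deadline.
Profit order: K=74 G=63 F=56 B=53 E=45 H=43 J=38 C=30 I=25 A=16 D=11
Assign: K→slot 4, G→slot 3, F→slot 1, B→slot 2, E skipped, H skipped, J skipped, C→slot 5, I skipped, A skipped, D skipped.
Slots: [1:F] [2:B] [3:G] [4:K] [5:C]
Profit = 56 + 53 + 63 + 74 + 30 = 276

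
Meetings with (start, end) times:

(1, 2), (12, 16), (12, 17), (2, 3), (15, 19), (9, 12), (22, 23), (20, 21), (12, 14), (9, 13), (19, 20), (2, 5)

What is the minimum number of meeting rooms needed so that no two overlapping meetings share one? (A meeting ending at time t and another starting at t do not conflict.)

4

Count concurrent intervals with a sweep; the peak is the room count.
starts: [1, 2, 2, 9, 9, 12, 12, 12, 15, 19, 20, 22]
ends:   [2, 3, 5, 12, 13, 14, 16, 17, 19, 20, 21, 23]
s1→1 e2→0 s2→1 s2→2 e3→1 e5→0 s9→1 s9→2 e12→1 s12→2 s12→3 s12→4  — peak 4.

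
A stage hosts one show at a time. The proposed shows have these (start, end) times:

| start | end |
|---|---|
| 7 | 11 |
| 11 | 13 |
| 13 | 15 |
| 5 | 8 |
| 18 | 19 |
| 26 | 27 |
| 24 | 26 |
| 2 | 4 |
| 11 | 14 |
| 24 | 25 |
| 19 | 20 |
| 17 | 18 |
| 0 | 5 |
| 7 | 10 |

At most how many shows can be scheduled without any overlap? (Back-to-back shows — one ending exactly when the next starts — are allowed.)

Order by finish time; keep every interval that doesn't clash with the previous kept one.
By end time: (2,4), (0,5), (5,8), (7,10), (7,11), (11,13), (11,14), (13,15), (17,18), (18,19), (19,20), (24,25), (24,26), (26,27).
Pick (2,4); next start ≥ 4 → (5,8); next start ≥ 8 → (11,13); next start ≥ 13 → (13,15); next start ≥ 15 → (17,18); next start ≥ 18 → (18,19); next start ≥ 19 → (19,20); next start ≥ 20 → (24,25); next start ≥ 25 → (26,27).
Selected 9 shows.

9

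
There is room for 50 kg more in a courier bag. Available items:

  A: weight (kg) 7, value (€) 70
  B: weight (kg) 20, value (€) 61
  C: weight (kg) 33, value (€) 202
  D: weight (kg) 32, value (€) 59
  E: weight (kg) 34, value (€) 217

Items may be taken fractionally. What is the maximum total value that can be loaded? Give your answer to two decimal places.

Sort by value per unit weight and fill in that order.
Order: A (70/7=10.00) > E (217/34=6.38) > C (202/33=6.12) > B (61/20=3.05) > D (59/32=1.84)
Fill: take A (7 @ 70) → take E (34 @ 217) → take 9/33 of C → 55.09; 50/50 used.
Total value = 342.09

342.09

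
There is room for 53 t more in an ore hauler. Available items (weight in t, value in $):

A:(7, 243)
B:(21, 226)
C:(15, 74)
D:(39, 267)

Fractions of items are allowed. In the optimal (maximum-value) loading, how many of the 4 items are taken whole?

2

Greedy by value/weight ratio, highest first.
Ratios (sorted): A 34.71, B 10.76, D 6.85, C 4.93
take A (7 @ 243); take B (21 @ 226); take 25/39 of D → 171.15. Capacity used 53/53.
2 item(s) taken whole; one partial (take 25/39 of D).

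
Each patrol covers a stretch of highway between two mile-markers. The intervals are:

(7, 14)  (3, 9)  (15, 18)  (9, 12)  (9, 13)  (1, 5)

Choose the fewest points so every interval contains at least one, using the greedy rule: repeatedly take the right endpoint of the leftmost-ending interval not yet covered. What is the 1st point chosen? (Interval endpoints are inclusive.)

Sort by right endpoint; whenever an interval is uncovered, place a point at its right end.
By right end: [1,5]  [3,9]  [9,12]  [9,13]  [7,14]  [15,18]
[1,5] uncovered → point at 5; [9,12] uncovered → point at 12; [15,18] uncovered → point at 18.
Points: 5, 12, 18 (3 total).

5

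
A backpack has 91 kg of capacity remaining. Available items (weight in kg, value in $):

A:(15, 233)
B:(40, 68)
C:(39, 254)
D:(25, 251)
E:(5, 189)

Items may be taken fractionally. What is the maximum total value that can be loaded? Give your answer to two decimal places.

938.90

Sort by value per unit weight and fill in that order.
Ratios (sorted): E 37.80, A 15.53, D 10.04, C 6.51, B 1.70
take E (5 @ 189); take A (15 @ 233); take D (25 @ 251); take C (39 @ 254); take 7/40 of B → 11.90. Capacity used 91/91.
Total value = 938.90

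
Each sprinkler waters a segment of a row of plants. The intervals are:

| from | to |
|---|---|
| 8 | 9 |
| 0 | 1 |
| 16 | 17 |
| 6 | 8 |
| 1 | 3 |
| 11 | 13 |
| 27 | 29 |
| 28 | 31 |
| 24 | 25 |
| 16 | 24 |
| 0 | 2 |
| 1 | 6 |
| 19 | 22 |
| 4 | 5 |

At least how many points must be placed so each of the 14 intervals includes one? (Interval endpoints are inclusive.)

Sorted: [0,1] [0,2] [1,3] [4,5] [1,6] [6,8] [8,9] [11,13] [16,17] [19,22] [16,24] [24,25] [27,29] [28,31]
{[0,1],[0,2],[1,3]} hit by 1; {[4,5],[1,6]} hit by 5; {[6,8],[8,9]} hit by 8; {[11,13]} hit by 13; {[16,17]} hit by 17; {[19,22],[16,24]} hit by 22; {[24,25]} hit by 25; {[27,29],[28,31]} hit by 29.
Points: 1, 5, 8, 13, 17, 22, 25, 29 (8 total).

8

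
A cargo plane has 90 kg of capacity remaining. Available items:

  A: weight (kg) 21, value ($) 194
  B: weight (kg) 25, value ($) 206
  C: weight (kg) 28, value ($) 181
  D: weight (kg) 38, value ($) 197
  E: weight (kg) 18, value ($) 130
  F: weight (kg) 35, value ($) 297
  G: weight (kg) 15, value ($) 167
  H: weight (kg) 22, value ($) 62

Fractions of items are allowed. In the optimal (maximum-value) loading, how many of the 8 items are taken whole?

Sort by value per unit weight and fill in that order.
Order: G (167/15=11.13) > A (194/21=9.24) > F (297/35=8.49) > B (206/25=8.24) > E (130/18=7.22) > C (181/28=6.46) > D (197/38=5.18) > H (62/22=2.82)
Fill: take G (15 @ 167) → take A (21 @ 194) → take F (35 @ 297) → take 19/25 of B → 156.56; 90/90 used.
3 item(s) taken whole; one partial (take 19/25 of B).

3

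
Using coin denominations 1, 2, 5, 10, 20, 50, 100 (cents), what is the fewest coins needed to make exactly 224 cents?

Greedy: take as many of the largest coin as possible, then repeat with the remainder.
224 = 2×100 + 1×20 + 2×2
Total coins = 2 + 1 + 2 = 5

5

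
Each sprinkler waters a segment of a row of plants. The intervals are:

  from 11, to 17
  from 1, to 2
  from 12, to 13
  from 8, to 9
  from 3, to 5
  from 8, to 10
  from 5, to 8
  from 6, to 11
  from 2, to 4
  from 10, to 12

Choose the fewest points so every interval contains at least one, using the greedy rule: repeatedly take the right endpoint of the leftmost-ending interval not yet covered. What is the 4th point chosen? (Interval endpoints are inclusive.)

Sort by right endpoint; whenever an interval is uncovered, place a point at its right end.
By right end: [1,2]  [2,4]  [3,5]  [5,8]  [8,9]  [8,10]  [6,11]  [10,12]  [12,13]  [11,17]
[1,2] uncovered → point at 2; [3,5] uncovered → point at 5; [8,9] uncovered → point at 9; [10,12] uncovered → point at 12.
Points: 2, 5, 9, 12 (4 total).

12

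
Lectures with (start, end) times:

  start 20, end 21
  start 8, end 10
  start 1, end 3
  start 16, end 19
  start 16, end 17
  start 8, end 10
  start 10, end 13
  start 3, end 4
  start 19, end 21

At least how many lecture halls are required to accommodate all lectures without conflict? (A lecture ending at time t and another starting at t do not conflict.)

Count concurrent intervals with a sweep; the peak is the room count.
Events (time:±→running): 1:+→1 3:-→0 3:+→1 4:-→0 8:+→1 8:+→2 … peak 2.

2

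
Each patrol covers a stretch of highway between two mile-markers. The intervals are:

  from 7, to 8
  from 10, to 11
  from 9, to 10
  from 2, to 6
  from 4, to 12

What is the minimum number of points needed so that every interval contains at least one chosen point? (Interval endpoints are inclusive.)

By right end: [2,6]  [7,8]  [9,10]  [10,11]  [4,12]
[2,6] uncovered → point at 6; [7,8] uncovered → point at 8; [9,10] uncovered → point at 10.
Points: 6, 8, 10 (3 total).

3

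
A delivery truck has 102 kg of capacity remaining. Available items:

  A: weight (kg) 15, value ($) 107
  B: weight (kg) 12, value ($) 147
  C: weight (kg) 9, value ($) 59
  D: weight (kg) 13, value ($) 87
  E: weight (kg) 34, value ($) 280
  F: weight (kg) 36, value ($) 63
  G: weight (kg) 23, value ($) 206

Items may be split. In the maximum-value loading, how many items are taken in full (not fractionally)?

Greedy by value/weight ratio, highest first.
Order: B (147/12=12.25) > G (206/23=8.96) > E (280/34=8.24) > A (107/15=7.13) > D (87/13=6.69) > C (59/9=6.56) > F (63/36=1.75)
Fill: take B (12 @ 147) → take G (23 @ 206) → take E (34 @ 280) → take A (15 @ 107) → take D (13 @ 87) → take 5/9 of C → 32.78; 102/102 used.
5 item(s) taken whole; one partial (take 5/9 of C).

5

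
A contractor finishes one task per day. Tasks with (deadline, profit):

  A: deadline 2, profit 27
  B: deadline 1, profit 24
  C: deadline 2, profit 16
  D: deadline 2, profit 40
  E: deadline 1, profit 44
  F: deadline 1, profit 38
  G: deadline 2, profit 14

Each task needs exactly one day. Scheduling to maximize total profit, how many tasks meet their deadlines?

2

Profit order: E=44 D=40 F=38 A=27 B=24 C=16 G=14
Assign: E→slot 1, D→slot 2, F skipped, A skipped, B skipped, C skipped, G skipped.
Slots: [1:E] [2:D]
2 of 7 scheduled.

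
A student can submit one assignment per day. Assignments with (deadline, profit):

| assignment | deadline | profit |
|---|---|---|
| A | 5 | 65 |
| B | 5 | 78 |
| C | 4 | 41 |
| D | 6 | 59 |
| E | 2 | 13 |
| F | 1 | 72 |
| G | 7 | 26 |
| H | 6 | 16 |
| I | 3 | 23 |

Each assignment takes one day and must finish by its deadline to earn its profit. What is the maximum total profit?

364

Profit order: B=78 F=72 A=65 D=59 C=41 G=26 I=23 H=16 E=13
Assign: B→slot 5, F→slot 1, A→slot 4, D→slot 6, C→slot 3, G→slot 7, I→slot 2, H skipped, E skipped.
Slots: [1:F] [2:I] [3:C] [4:A] [5:B] [6:D] [7:G]
Profit = 72 + 23 + 41 + 65 + 78 + 59 + 26 = 364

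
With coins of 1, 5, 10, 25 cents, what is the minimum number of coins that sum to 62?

5

62 − 2×25→12 − 1×10→2 − 2×1→0
Total coins = 2 + 1 + 2 = 5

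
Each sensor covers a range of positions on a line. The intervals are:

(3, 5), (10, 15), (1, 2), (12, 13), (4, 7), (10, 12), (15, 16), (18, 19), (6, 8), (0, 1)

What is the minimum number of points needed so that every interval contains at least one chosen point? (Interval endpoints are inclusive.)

6

By right end: [0,1]  [1,2]  [3,5]  [4,7]  [6,8]  [10,12]  [12,13]  [10,15]  [15,16]  [18,19]
[0,1] uncovered → point at 1; [3,5] uncovered → point at 5; [6,8] uncovered → point at 8; [10,12] uncovered → point at 12; [15,16] uncovered → point at 16; [18,19] uncovered → point at 19.
Points: 1, 5, 8, 12, 16, 19 (6 total).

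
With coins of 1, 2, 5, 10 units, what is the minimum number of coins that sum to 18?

18 − 1×10→8 − 1×5→3 − 1×2→1 − 1×1→0
Total coins = 1 + 1 + 1 + 1 = 4

4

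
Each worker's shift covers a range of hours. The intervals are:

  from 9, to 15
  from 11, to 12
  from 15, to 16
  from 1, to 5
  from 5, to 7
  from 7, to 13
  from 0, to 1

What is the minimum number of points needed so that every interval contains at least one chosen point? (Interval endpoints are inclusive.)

4

Sort by right endpoint; whenever an interval is uncovered, place a point at its right end.
By right end: [0,1]  [1,5]  [5,7]  [11,12]  [7,13]  [9,15]  [15,16]
[0,1] uncovered → point at 1; [5,7] uncovered → point at 7; [11,12] uncovered → point at 12; [15,16] uncovered → point at 16.
Points: 1, 7, 12, 16 (4 total).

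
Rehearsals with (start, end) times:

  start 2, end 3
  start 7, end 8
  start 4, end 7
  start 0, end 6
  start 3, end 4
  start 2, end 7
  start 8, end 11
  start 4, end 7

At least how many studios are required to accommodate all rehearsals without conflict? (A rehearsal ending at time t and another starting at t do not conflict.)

Events (time:±→running): 0:+→1 2:+→2 2:+→3 3:-→2 3:+→3 4:-→2 4:+→3 4:+→4 … peak 4.

4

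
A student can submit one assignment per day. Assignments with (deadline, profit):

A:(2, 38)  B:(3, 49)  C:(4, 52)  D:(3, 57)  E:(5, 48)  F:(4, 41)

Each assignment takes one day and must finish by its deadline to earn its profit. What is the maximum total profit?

247

Sort by profit descending; place each in the latest free slot ≤ its deadline.
Profit order: D=57 C=52 B=49 E=48 F=41 A=38
Assign: D→slot 3, C→slot 4, B→slot 2, E→slot 5, F→slot 1, A skipped.
Slots: [1:F] [2:B] [3:D] [4:C] [5:E]
Profit = 41 + 49 + 57 + 52 + 48 = 247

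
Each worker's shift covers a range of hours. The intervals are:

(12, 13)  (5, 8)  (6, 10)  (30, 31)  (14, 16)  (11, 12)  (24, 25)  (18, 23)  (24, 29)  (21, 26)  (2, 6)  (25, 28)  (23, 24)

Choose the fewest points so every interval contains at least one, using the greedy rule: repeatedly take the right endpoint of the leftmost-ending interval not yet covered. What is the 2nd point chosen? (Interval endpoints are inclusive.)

Sorted: [2,6] [5,8] [6,10] [11,12] [12,13] [14,16] [18,23] [23,24] [24,25] [21,26] [25,28] [24,29] [30,31]
{[2,6],[5,8],[6,10]} hit by 6; {[11,12],[12,13]} hit by 12; {[14,16]} hit by 16; {[18,23],[23,24]} hit by 23; {[24,25],[21,26],[25,28],[24,29]} hit by 25; {[30,31]} hit by 31.
Points: 6, 12, 16, 23, 25, 31 (6 total).

12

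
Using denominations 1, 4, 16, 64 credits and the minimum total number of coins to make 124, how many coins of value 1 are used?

124 − 1×64→60 − 3×16→12 − 3×4→0
Count of 1: 0

0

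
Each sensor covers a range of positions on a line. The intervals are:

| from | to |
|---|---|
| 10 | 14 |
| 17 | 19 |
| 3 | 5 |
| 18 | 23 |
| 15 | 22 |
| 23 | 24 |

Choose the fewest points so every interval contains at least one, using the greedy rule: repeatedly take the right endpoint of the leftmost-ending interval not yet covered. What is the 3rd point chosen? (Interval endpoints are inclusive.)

By right end: [3,5]  [10,14]  [17,19]  [15,22]  [18,23]  [23,24]
[3,5] uncovered → point at 5; [10,14] uncovered → point at 14; [17,19] uncovered → point at 19; [23,24] uncovered → point at 24.
Points: 5, 14, 19, 24 (4 total).

19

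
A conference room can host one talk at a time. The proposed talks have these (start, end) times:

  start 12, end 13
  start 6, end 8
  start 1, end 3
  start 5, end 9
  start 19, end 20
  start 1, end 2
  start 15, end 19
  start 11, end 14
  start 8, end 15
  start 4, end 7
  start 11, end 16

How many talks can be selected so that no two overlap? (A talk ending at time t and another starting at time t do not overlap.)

Greedy by earliest finish: after sorting by end time, pick each interval compatible with the last pick.
Sorted by end: (1,2)  (1,3)  (4,7)  (6,8)  (5,9)  (12,13)  (11,14)  (8,15)  (11,16)  (15,19)  (19,20)
take (1,2); take (4,7); skip (5,9); take (12,13); take (15,19); take (19,20).
Selected 5 talks.

5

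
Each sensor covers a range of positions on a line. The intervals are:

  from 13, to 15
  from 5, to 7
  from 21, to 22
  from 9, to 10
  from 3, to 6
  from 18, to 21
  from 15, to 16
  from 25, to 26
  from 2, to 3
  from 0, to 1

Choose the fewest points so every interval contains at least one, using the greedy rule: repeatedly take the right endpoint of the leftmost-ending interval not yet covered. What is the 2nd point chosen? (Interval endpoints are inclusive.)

3

Process intervals by earliest right end; each time one isn't hit yet, stab at its right endpoint.
By right end: [0,1]  [2,3]  [3,6]  [5,7]  [9,10]  [13,15]  [15,16]  [18,21]  [21,22]  [25,26]
[0,1] uncovered → point at 1; [2,3] uncovered → point at 3; [5,7] uncovered → point at 7; [9,10] uncovered → point at 10; [13,15] uncovered → point at 15; [18,21] uncovered → point at 21; [25,26] uncovered → point at 26.
Points: 1, 3, 7, 10, 15, 21, 26 (7 total).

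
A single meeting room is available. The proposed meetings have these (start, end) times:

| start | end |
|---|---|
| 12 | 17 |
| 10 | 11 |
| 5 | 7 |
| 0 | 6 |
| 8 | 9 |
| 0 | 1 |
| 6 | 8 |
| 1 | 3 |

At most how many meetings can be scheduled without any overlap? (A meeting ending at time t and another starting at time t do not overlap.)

6

By end time: (0,1), (1,3), (0,6), (5,7), (6,8), (8,9), (10,11), (12,17).
Pick (0,1); next start ≥ 1 → (1,3); next start ≥ 3 → (5,7); next start ≥ 7 → (8,9); next start ≥ 9 → (10,11); next start ≥ 11 → (12,17).
Selected 6 meetings.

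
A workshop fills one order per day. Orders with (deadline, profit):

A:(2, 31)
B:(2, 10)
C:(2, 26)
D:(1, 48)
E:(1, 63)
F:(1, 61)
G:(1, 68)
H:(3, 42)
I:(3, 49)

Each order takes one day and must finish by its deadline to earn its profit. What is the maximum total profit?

Sort by profit descending; place each in the latest free slot ≤ its deadline.
By profit: G(d1,68), E(d1,63), F(d1,61), I(d3,49), D(d1,48), H(d3,42), A(d2,31), C(d2,26), B(d2,10)
G→slot 1; E skipped; F skipped; I→slot 3; D skipped; H→slot 2; A skipped; C skipped; B skipped.
Profit = 68 + 42 + 49 = 159

159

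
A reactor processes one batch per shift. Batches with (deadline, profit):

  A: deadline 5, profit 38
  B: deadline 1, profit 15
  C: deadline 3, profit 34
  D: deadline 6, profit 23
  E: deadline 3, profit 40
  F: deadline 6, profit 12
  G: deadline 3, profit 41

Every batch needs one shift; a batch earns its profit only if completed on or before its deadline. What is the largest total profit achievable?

188

Sort by profit descending; place each in the latest free slot ≤ its deadline.
Profit order: G=41 E=40 A=38 C=34 D=23 B=15 F=12
Assign: G→slot 3, E→slot 2, A→slot 5, C→slot 1, D→slot 6, B skipped, F→slot 4.
Slots: [1:C] [2:E] [3:G] [4:F] [5:A] [6:D]
Profit = 34 + 40 + 41 + 12 + 38 + 23 = 188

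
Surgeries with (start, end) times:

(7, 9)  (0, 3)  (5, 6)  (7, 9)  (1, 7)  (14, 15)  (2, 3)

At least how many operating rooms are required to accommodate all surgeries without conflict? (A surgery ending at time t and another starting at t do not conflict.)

3

starts: [0, 1, 2, 5, 7, 7, 14]
ends:   [3, 3, 6, 7, 9, 9, 15]
s0→1 s1→2 s2→3  — peak 3.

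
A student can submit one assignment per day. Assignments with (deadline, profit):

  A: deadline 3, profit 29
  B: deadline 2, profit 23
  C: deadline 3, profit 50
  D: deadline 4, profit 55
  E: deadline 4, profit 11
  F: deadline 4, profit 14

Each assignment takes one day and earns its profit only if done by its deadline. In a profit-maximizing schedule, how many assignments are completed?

Profit order: D=55 C=50 A=29 B=23 F=14 E=11
Assign: D→slot 4, C→slot 3, A→slot 2, B→slot 1, F skipped, E skipped.
Slots: [1:B] [2:A] [3:C] [4:D]
4 of 6 scheduled.

4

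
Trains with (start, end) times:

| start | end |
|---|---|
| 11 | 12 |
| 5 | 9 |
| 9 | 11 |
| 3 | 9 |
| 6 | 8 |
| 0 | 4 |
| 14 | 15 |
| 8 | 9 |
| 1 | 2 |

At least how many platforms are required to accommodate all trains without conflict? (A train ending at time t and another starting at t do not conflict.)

3

The answer is the maximum number of intervals overlapping at any instant.
Events (time:±→running): 0:+→1 1:+→2 2:-→1 3:+→2 4:-→1 5:+→2 6:+→3 … peak 3.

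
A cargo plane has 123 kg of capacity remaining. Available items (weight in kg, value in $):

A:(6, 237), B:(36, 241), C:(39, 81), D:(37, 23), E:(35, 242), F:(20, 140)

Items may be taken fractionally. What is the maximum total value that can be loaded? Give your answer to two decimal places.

914.00

Sort by value per unit weight and fill in that order.
Ratios (sorted): A 39.50, F 7.00, E 6.91, B 6.69, C 2.08, D 0.62
take A (6 @ 237); take F (20 @ 140); take E (35 @ 242); take B (36 @ 241); take 26/39 of C → 54.00. Capacity used 123/123.
Total value = 914.00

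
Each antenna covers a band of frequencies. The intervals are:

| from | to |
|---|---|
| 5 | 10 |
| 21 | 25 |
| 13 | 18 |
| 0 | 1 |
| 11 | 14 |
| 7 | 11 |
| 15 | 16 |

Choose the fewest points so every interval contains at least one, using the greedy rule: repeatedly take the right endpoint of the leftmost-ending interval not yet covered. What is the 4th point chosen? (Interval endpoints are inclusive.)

Sorted: [0,1] [5,10] [7,11] [11,14] [15,16] [13,18] [21,25]
{[0,1]} hit by 1; {[5,10],[7,11]} hit by 10; {[11,14]} hit by 14; {[15,16],[13,18]} hit by 16; {[21,25]} hit by 25.
Points: 1, 10, 14, 16, 25 (5 total).

16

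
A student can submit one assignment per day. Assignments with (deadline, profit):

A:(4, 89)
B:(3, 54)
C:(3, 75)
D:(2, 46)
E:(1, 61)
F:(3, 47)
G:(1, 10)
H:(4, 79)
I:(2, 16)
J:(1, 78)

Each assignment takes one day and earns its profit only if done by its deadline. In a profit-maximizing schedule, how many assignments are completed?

By profit: A(d4,89), H(d4,79), J(d1,78), C(d3,75), E(d1,61), B(d3,54), F(d3,47), D(d2,46), I(d2,16), G(d1,10)
A→slot 4; H→slot 3; J→slot 1; C→slot 2; E skipped; B skipped; F skipped; D skipped; I skipped; G skipped.
4 of 10 scheduled.

4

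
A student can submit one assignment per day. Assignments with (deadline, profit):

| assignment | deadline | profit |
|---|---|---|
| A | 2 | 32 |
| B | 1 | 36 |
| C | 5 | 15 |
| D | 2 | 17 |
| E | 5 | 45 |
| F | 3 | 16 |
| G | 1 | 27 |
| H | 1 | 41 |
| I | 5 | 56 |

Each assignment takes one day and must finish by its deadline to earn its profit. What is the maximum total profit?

Take jobs in profit order; each goes to the latest open slot no later than its deadline.
Profit order: I=56 E=45 H=41 B=36 A=32 G=27 D=17 F=16 C=15
Assign: I→slot 5, E→slot 4, H→slot 1, B skipped, A→slot 2, G skipped, D skipped, F→slot 3, C skipped.
Slots: [1:H] [2:A] [3:F] [4:E] [5:I]
Profit = 41 + 32 + 16 + 45 + 56 = 190

190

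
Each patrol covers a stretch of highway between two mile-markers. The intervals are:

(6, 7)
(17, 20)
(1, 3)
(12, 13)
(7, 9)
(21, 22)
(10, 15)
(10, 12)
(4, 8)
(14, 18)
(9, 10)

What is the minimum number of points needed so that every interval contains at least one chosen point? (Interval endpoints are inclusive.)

6

Sorted: [1,3] [6,7] [4,8] [7,9] [9,10] [10,12] [12,13] [10,15] [14,18] [17,20] [21,22]
{[1,3]} hit by 3; {[6,7],[4,8],[7,9]} hit by 7; {[9,10],[10,12]} hit by 10; {[12,13],[10,15]} hit by 13; {[14,18],[17,20]} hit by 18; {[21,22]} hit by 22.
Points: 3, 7, 10, 13, 18, 22 (6 total).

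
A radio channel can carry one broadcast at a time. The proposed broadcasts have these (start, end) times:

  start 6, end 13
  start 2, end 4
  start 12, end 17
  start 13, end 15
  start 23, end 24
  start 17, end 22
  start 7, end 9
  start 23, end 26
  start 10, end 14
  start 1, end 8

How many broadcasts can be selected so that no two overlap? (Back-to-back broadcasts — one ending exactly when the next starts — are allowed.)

Sorted by end: (2,4)  (1,8)  (7,9)  (6,13)  (10,14)  (13,15)  (12,17)  (17,22)  (23,24)  (23,26)
take (2,4); skip (1,8); take (7,9); take (10,14); skip (13,15); take (17,22); take (23,24); skip (23,26).
Selected 5 broadcasts.

5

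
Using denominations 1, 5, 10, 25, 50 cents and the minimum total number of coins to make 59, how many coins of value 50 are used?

1

59 − 1×50→9 − 1×5→4 − 4×1→0
Count of 50: 1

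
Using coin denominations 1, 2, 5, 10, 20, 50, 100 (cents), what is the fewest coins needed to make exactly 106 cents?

3

106 − 1×100→6 − 1×5→1 − 1×1→0
Total coins = 1 + 1 + 1 = 3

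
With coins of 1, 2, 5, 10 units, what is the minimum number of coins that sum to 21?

3

21 = 2×10 + 1×1
Total coins = 2 + 1 = 3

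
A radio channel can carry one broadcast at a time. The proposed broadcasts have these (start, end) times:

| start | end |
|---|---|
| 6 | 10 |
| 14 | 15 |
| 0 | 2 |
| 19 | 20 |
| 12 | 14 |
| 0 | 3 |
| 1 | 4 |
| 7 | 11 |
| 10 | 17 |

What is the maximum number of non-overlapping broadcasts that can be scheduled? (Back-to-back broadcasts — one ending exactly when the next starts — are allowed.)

5

Sort by end time and greedily take each interval whose start is ≥ the last chosen end.
By end time: (0,2), (0,3), (1,4), (6,10), (7,11), (12,14), (14,15), (10,17), (19,20).
Pick (0,2); next start ≥ 2 → (6,10); next start ≥ 10 → (12,14); next start ≥ 14 → (14,15); next start ≥ 15 → (19,20).
Selected 5 broadcasts.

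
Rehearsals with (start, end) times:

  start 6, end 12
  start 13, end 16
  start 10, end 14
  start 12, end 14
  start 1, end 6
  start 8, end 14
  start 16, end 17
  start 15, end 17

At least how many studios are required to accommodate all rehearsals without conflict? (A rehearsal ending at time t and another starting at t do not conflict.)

4

starts: [1, 6, 8, 10, 12, 13, 15, 16]
ends:   [6, 12, 14, 14, 14, 16, 17, 17]
s1→1 e6→0 s6→1 s8→2 s10→3 e12→2 s12→3 s13→4  — peak 4.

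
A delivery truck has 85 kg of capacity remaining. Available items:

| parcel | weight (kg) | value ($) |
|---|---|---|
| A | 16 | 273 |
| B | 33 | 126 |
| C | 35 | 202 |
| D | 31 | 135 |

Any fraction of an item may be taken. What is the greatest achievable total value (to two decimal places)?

621.45

Greedy by value/weight ratio, highest first.
Order: A (273/16=17.06) > C (202/35=5.77) > D (135/31=4.35) > B (126/33=3.82)
Fill: take A (16 @ 273) → take C (35 @ 202) → take D (31 @ 135) → take 3/33 of B → 11.45; 85/85 used.
Total value = 621.45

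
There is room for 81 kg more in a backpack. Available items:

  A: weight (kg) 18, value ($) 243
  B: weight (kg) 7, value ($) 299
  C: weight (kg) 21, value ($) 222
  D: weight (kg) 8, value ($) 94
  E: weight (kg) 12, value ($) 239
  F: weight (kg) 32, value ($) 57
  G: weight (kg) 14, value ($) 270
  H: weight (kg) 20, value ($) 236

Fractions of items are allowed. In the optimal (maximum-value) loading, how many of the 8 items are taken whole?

6

Sort by value per unit weight and fill in that order.
Order: B (299/7=42.71) > E (239/12=19.92) > G (270/14=19.29) > A (243/18=13.50) > H (236/20=11.80) > D (94/8=11.75) > C (222/21=10.57) > F (57/32=1.78)
Fill: take B (7 @ 299) → take E (12 @ 239) → take G (14 @ 270) → take A (18 @ 243) → take H (20 @ 236) → take D (8 @ 94) → take 2/21 of C → 21.14; 81/81 used.
6 item(s) taken whole; one partial (take 2/21 of C).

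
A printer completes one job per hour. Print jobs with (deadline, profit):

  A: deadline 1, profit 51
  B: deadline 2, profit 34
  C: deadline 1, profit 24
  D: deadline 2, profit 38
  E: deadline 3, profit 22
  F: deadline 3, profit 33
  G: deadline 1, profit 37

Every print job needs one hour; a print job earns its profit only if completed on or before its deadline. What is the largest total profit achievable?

Take jobs in profit order; each goes to the latest open slot no later than its deadline.
Profit order: A=51 D=38 G=37 B=34 F=33 C=24 E=22
Assign: A→slot 1, D→slot 2, G skipped, B skipped, F→slot 3, C skipped, E skipped.
Slots: [1:A] [2:D] [3:F]
Profit = 51 + 38 + 33 = 122

122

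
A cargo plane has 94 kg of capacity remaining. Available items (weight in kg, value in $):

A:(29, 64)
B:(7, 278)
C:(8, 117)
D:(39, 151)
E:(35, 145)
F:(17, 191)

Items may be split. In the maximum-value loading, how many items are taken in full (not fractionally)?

4

Greedy by value/weight ratio, highest first.
Ratios (sorted): B 39.71, C 14.62, F 11.24, E 4.14, D 3.87, A 2.21
take B (7 @ 278); take C (8 @ 117); take F (17 @ 191); take E (35 @ 145); take 27/39 of D → 104.54. Capacity used 94/94.
4 item(s) taken whole; one partial (take 27/39 of D).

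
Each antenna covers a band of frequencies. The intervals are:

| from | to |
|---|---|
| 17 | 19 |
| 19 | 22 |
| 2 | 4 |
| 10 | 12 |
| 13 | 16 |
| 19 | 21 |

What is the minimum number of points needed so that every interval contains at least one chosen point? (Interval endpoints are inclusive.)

Process intervals by earliest right end; each time one isn't hit yet, stab at its right endpoint.
By right end: [2,4]  [10,12]  [13,16]  [17,19]  [19,21]  [19,22]
[2,4] uncovered → point at 4; [10,12] uncovered → point at 12; [13,16] uncovered → point at 16; [17,19] uncovered → point at 19.
Points: 4, 12, 16, 19 (4 total).

4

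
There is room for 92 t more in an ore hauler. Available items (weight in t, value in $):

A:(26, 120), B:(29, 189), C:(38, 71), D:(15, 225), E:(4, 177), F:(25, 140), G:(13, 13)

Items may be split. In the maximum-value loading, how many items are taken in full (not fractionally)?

4

Order: E (177/4=44.25) > D (225/15=15.00) > B (189/29=6.52) > F (140/25=5.60) > A (120/26=4.62) > C (71/38=1.87) > G (13/13=1.00)
Fill: take E (4 @ 177) → take D (15 @ 225) → take B (29 @ 189) → take F (25 @ 140) → take 19/26 of A → 87.69; 92/92 used.
4 item(s) taken whole; one partial (take 19/26 of A).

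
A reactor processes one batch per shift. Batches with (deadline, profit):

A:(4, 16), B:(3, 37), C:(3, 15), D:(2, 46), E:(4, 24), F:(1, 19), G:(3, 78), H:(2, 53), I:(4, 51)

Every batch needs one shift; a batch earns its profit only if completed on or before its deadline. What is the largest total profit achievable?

228

Take jobs in profit order; each goes to the latest open slot no later than its deadline.
By profit: G(d3,78), H(d2,53), I(d4,51), D(d2,46), B(d3,37), E(d4,24), F(d1,19), A(d4,16), C(d3,15)
G→slot 3; H→slot 2; I→slot 4; D→slot 1; B skipped; E skipped; F skipped; A skipped; C skipped.
Profit = 46 + 53 + 78 + 51 = 228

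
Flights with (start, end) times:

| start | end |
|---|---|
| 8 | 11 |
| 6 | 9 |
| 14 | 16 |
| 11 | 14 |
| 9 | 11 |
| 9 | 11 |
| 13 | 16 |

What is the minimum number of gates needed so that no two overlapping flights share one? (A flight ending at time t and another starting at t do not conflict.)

Count concurrent intervals with a sweep; the peak is the room count.
starts: [6, 8, 9, 9, 11, 13, 14]
ends:   [9, 11, 11, 11, 14, 16, 16]
s6→1 s8→2 e9→1 s9→2 s9→3  — peak 3.

3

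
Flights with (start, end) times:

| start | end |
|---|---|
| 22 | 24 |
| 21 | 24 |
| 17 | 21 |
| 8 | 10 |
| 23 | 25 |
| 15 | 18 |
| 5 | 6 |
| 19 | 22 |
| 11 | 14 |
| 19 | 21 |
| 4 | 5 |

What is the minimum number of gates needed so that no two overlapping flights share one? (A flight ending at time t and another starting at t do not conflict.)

3

The answer is the maximum number of intervals overlapping at any instant.
Events (time:±→running): 4:+→1 5:-→0 5:+→1 6:-→0 8:+→1 10:-→0 11:+→1 14:-→0 15:+→1 17:+→2 18:-→1 19:+→2 19:+→3 … peak 3.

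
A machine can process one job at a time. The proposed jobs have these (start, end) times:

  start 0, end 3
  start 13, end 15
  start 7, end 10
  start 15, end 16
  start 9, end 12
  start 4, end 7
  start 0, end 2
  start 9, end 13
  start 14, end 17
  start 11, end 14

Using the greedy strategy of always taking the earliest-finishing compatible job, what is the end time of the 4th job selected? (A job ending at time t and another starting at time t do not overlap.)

Order by finish time; keep every interval that doesn't clash with the previous kept one.
Sorted by end: (0,2)  (0,3)  (4,7)  (7,10)  (9,12)  (9,13)  (11,14)  (13,15)  (15,16)  (14,17)
take (0,2); skip (0,3); take (4,7); take (7,10); skip (9,13); take (11,14); take (15,16); skip (14,17).
Selected: (0,2) (4,7) (7,10) (11,14) (15,16)

14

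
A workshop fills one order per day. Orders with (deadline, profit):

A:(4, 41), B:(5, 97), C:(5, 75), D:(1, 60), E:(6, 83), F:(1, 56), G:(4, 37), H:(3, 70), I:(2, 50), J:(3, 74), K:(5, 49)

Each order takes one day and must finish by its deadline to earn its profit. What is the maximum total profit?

By profit: B(d5,97), E(d6,83), C(d5,75), J(d3,74), H(d3,70), D(d1,60), F(d1,56), I(d2,50), K(d5,49), A(d4,41), G(d4,37)
B→slot 5; E→slot 6; C→slot 4; J→slot 3; H→slot 2; D→slot 1; F skipped; I skipped; K skipped; A skipped; G skipped.
Profit = 60 + 70 + 74 + 75 + 97 + 83 = 459

459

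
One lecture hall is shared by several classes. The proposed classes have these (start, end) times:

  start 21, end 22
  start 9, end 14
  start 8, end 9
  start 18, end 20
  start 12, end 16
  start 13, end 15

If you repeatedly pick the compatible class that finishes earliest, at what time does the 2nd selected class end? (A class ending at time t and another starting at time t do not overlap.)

Order by finish time; keep every interval that doesn't clash with the previous kept one.
By end time: (8,9), (9,14), (13,15), (12,16), (18,20), (21,22).
Pick (8,9); next start ≥ 9 → (9,14); next start ≥ 14 → (18,20); next start ≥ 20 → (21,22).
Selected: (8,9) (9,14) (18,20) (21,22)

14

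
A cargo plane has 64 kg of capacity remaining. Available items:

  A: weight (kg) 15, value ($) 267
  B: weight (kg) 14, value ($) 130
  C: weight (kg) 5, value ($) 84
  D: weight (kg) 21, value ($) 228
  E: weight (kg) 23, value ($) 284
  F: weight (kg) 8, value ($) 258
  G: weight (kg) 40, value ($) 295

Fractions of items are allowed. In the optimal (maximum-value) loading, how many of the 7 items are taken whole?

4

Ratios (sorted): F 32.25, A 17.80, C 16.80, E 12.35, D 10.86, B 9.29, G 7.38
take F (8 @ 258); take A (15 @ 267); take C (5 @ 84); take E (23 @ 284); take 13/21 of D → 141.14. Capacity used 64/64.
4 item(s) taken whole; one partial (take 13/21 of D).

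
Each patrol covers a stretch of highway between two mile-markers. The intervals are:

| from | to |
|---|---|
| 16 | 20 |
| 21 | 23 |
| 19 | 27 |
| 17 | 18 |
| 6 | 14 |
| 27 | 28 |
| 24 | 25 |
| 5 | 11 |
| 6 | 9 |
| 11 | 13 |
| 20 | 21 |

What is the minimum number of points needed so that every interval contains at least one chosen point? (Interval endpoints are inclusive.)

Process intervals by earliest right end; each time one isn't hit yet, stab at its right endpoint.
By right end: [6,9]  [5,11]  [11,13]  [6,14]  [17,18]  [16,20]  [20,21]  [21,23]  [24,25]  [19,27]  [27,28]
[6,9] uncovered → point at 9; [11,13] uncovered → point at 13; [17,18] uncovered → point at 18; [20,21] uncovered → point at 21; [24,25] uncovered → point at 25; [27,28] uncovered → point at 28.
Points: 9, 13, 18, 21, 25, 28 (6 total).

6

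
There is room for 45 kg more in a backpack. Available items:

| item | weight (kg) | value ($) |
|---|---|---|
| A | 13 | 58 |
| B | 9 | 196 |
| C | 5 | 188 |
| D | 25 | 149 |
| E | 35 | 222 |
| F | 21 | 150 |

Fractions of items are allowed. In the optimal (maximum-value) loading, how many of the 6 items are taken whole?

3

Ratios (sorted): C 37.60, B 21.78, F 7.14, E 6.34, D 5.96, A 4.46
take C (5 @ 188); take B (9 @ 196); take F (21 @ 150); take 10/35 of E → 63.43. Capacity used 45/45.
3 item(s) taken whole; one partial (take 10/35 of E).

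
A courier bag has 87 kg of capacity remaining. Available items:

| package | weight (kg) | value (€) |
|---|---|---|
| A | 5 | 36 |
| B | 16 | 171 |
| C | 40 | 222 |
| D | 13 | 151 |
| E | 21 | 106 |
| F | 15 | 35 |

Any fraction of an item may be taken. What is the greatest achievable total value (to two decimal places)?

Sort by value per unit weight and fill in that order.
Order: D (151/13=11.62) > B (171/16=10.69) > A (36/5=7.20) > C (222/40=5.55) > E (106/21=5.05) > F (35/15=2.33)
Fill: take D (13 @ 151) → take B (16 @ 171) → take A (5 @ 36) → take C (40 @ 222) → take 13/21 of E → 65.62; 87/87 used.
Total value = 645.62

645.62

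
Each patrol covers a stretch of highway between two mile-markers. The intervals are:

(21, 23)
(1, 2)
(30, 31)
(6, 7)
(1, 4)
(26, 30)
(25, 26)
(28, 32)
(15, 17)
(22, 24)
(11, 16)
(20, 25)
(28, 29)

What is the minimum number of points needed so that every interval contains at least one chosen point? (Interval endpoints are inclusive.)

Process intervals by earliest right end; each time one isn't hit yet, stab at its right endpoint.
Sorted: [1,2] [1,4] [6,7] [11,16] [15,17] [21,23] [22,24] [20,25] [25,26] [28,29] [26,30] [30,31] [28,32]
{[1,2],[1,4]} hit by 2; {[6,7]} hit by 7; {[11,16],[15,17]} hit by 16; {[21,23],[22,24],[20,25]} hit by 23; {[25,26]} hit by 26; {[28,29],[26,30]} hit by 29; {[30,31],[28,32]} hit by 31.
Points: 2, 7, 16, 23, 26, 29, 31 (7 total).

7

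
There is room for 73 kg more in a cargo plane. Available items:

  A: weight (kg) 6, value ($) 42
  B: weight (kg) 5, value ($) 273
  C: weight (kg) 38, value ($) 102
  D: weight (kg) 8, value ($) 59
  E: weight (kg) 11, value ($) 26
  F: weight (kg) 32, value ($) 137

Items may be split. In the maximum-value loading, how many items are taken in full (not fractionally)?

Greedy by value/weight ratio, highest first.
Order: B (273/5=54.60) > D (59/8=7.38) > A (42/6=7.00) > F (137/32=4.28) > C (102/38=2.68) > E (26/11=2.36)
Fill: take B (5 @ 273) → take D (8 @ 59) → take A (6 @ 42) → take F (32 @ 137) → take 22/38 of C → 59.05; 73/73 used.
4 item(s) taken whole; one partial (take 22/38 of C).

4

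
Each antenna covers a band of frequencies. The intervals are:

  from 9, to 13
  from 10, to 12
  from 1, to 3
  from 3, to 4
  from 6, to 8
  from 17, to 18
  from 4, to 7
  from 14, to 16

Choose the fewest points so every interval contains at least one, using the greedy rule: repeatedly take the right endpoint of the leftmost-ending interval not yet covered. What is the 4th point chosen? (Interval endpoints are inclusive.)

Sort by right endpoint; whenever an interval is uncovered, place a point at its right end.
By right end: [1,3]  [3,4]  [4,7]  [6,8]  [10,12]  [9,13]  [14,16]  [17,18]
[1,3] uncovered → point at 3; [4,7] uncovered → point at 7; [10,12] uncovered → point at 12; [14,16] uncovered → point at 16; [17,18] uncovered → point at 18.
Points: 3, 7, 12, 16, 18 (5 total).

16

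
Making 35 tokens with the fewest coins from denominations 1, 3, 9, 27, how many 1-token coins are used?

2

Use the largest denomination that fits, subtract, and repeat.
35 = 1×27 + 2×3 + 2×1
Count of 1: 2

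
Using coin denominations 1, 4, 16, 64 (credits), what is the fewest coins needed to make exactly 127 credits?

10

Greedy: take as many of the largest coin as possible, then repeat with the remainder.
127 = 1×64 + 3×16 + 3×4 + 3×1
Total coins = 1 + 3 + 3 + 3 = 10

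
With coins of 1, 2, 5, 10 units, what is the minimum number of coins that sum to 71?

71 − 7×10→1 − 1×1→0
Total coins = 7 + 1 = 8

8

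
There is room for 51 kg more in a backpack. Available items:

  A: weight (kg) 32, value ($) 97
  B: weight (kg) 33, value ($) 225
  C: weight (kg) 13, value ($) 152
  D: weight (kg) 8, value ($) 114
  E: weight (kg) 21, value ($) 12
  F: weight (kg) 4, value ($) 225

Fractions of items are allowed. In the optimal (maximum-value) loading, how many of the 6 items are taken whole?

Order: F (225/4=56.25) > D (114/8=14.25) > C (152/13=11.69) > B (225/33=6.82) > A (97/32=3.03) > E (12/21=0.57)
Fill: take F (4 @ 225) → take D (8 @ 114) → take C (13 @ 152) → take 26/33 of B → 177.27; 51/51 used.
3 item(s) taken whole; one partial (take 26/33 of B).

3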